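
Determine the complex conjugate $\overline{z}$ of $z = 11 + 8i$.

If z = a + bi, then conjugate(z) = a - bi
conjugate(11 + 8i) = 11 - 8i


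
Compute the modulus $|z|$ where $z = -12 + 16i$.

|z| = sqrt(a^2 + b^2) = sqrt((-12)^2 + 16^2) = sqrt(400) = 20


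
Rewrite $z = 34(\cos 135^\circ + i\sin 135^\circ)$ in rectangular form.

a = r cos θ = 34 * -sqrt(2)/2 = -17*sqrt(2)
b = r sin θ = 34 * sqrt(2)/2 = 17*sqrt(2)
z = -17*sqrt(2) + 17*sqrt(2)i


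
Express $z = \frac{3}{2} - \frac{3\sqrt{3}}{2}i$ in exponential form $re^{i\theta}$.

r = |z| = sqrt((3/2)^2 + (-3*sqrt(3)/2)^2) = sqrt(9/4 + 27/4) = sqrt(9) = 3
θ = arctan(b/a) = arctan(-2.5981/1.5) (quadrant-adjusted) = -60° = -π/3
z = 3e^(-i*π/3)


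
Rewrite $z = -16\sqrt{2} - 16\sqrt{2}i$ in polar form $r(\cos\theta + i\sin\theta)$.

r = |z| = sqrt(a^2 + b^2) = sqrt((-16*sqrt(2))^2 + (-16*sqrt(2))^2) = sqrt(512 + 512) = sqrt(1024) = 32
θ = arctan(b/a) = arctan(-22.6274/-22.6274) (quadrant-adjusted) = 225°
z = 32(cos 225° + i sin 225°)


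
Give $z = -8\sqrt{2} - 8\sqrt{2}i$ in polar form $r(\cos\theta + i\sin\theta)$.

r = |z| = sqrt(a^2 + b^2) = sqrt((-8*sqrt(2))^2 + (-8*sqrt(2))^2) = sqrt(128 + 128) = sqrt(256) = 16
θ = arctan(b/a) = arctan(-11.3137/-11.3137) (quadrant-adjusted) = 225°
z = 16(cos 225° + i sin 225°)


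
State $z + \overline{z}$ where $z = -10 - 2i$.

z + conjugate(z) = (a + bi) + (a - bi) = 2a
= 2 * (-10) = -20


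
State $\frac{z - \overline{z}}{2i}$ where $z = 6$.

z - conjugate(z) = 2bi
(z - conjugate(z))/(2i) = 2bi/(2i) = b = 0


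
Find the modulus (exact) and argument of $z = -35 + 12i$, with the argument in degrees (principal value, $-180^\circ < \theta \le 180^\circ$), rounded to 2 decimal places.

|z| = sqrt((-35)^2 + 12^2) = 37
arg(z) = arctan(b/a) = arctan(12/-35) (quadrant-adjusted) = 161.08°


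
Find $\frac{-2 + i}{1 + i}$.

Multiply numerator and denominator by conjugate (1 - i):
= (-2 + i)(1 - i) / (1^2 + 1^2)
= (-1 + 3i) / 2
= -1/2 + (3/2)i


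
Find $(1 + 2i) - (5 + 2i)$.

(1 - 5) + (2 - 2)i = -4


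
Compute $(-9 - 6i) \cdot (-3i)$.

(a1*a2 - b1*b2) + (a1*b2 + b1*a2)i
= (0 - 18) + (27 + 0)i
= -18 + 27i


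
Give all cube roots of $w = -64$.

|w| = 64, arg(w) = 180°
Root modulus = 64^(1/3) = 4
Root arguments: θ_k = (180° + 360°k)/3 for k = 0, 1, ..., 2
Roots: 2 + 2*sqrt(3)i, -4, 2 - 2*sqrt(3)i


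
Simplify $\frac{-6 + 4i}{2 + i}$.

Multiply numerator and denominator by conjugate (2 - i):
= (-6 + 4i)(2 - i) / (2^2 + 1^2)
= (-8 + 14i) / 5
= -8/5 + (14/5)i


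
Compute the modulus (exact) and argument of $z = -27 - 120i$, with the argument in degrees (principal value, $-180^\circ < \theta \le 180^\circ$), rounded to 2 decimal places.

|z| = sqrt((-27)^2 + (-120)^2) = 123
arg(z) = arctan(b/a) = arctan(-120/-27) (quadrant-adjusted) = -102.68°


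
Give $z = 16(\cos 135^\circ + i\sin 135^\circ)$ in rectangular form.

a = r cos θ = 16 * -sqrt(2)/2 = -8*sqrt(2)
b = r sin θ = 16 * sqrt(2)/2 = 8*sqrt(2)
z = -8*sqrt(2) + 8*sqrt(2)i


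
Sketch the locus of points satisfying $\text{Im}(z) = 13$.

Im(z) = y where z = x + yi; the equation y = 13 is satisfied by all points with that y-coordinate
Locus: Horizontal line y = 13


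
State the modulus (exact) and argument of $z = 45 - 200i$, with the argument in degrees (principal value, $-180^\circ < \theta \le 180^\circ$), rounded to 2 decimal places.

|z| = sqrt(45^2 + (-200)^2) = 205
arg(z) = arctan(b/a) = arctan(-200/45) (quadrant-adjusted) = -77.32°


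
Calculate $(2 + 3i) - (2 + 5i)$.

(2 - 2) + (3 - 5)i = -2i


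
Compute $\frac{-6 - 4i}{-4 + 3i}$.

Multiply numerator and denominator by conjugate (-4 - 3i):
= (-6 - 4i)(-4 - 3i) / ((-4)^2 + 3^2)
= (12 + 34i) / 25
= 12/25 + (34/25)i


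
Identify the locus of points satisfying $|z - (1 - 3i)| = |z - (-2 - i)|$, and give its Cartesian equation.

|z - z1| = |z - z2| means z is equidistant from z1 and z2,
i.e. the perpendicular bisector of the segment from (1, -3) to (-2, -1) (midpoint (-1/2, -2)).
With z = x + yi, square both sides:
(x - 1)^2 + (y - (-3))^2 = (x - (-2))^2 + (y - (-1))^2
The x^2 and y^2 terms cancel: -6x + 4y = 5 - 10 = -5
Simplify: 6x - 4y = 5
Locus: Perpendicular bisector of the segment from (1, -3) to (-2, -1): the line 6x - 4y = 5


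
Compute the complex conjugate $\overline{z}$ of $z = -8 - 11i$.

If z = a + bi, then conjugate(z) = a - bi
conjugate(-8 - 11i) = -8 + 11i


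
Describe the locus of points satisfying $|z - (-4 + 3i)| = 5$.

|z - z0| = r describes a circle centered at z0 with radius r
Here z0 = -4 + 3i and r = 5
Locus: Circle centered at (-4, 3) with radius 5


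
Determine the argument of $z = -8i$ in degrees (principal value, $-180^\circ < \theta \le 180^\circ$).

a = 0 and b < 0, so z lies on the negative imaginary axis: θ = -90°


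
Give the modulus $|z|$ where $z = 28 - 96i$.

|z| = sqrt(a^2 + b^2) = sqrt(28^2 + (-96)^2) = sqrt(10000) = 100


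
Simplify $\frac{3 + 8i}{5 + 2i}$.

Multiply numerator and denominator by conjugate (5 - 2i):
= (3 + 8i)(5 - 2i) / (5^2 + 2^2)
= (31 + 34i) / 29
= 31/29 + (34/29)i


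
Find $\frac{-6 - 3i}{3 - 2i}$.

Multiply numerator and denominator by conjugate (3 + 2i):
= (-6 - 3i)(3 + 2i) / (3^2 + (-2)^2)
= (-12 - 21i) / 13
= -12/13 - (21/13)i


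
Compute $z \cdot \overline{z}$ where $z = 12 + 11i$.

z * conjugate(z) = |z|^2 = a^2 + b^2
= 12^2 + 11^2 = 265


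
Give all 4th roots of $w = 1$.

|w| = 1, arg(w) = 0°
Root modulus = 1^(1/4) = 1
Root arguments: θ_k = (0° + 360°k)/4 for k = 0, 1, ..., 3
Roots: 1, i, -1, -i


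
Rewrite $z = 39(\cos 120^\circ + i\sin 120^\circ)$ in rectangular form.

a = r cos θ = 39 * -1/2 = -39/2
b = r sin θ = 39 * sqrt(3)/2 = 39*sqrt(3)/2
z = -39/2 + (39*sqrt(3)/2)i


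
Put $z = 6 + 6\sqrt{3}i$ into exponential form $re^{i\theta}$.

r = |z| = sqrt((6)^2 + (6*sqrt(3))^2) = sqrt(36 + 108) = sqrt(144) = 12
θ = arctan(b/a) = arctan(10.3923/6) (quadrant-adjusted) = 60° = π/3
z = 12e^(i*π/3)


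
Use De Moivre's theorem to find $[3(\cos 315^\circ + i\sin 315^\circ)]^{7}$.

By De Moivre: z^n = r^n(cos(nθ) + i sin(nθ))
= 3^7(cos(7*315°) + i sin(7*315°))
= 2187(cos 45° + i sin 45°)
= 2187*sqrt(2)/2 + (2187*sqrt(2)/2)i


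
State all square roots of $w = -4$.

|w| = 4, arg(w) = 180°
Root modulus = 4^(1/2) = 2
Root arguments: θ_k = (180° + 360°k)/2 for k = 0, 1, ..., 1
Roots: 2i, -2i


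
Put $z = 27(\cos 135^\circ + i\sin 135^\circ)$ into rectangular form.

a = r cos θ = 27 * -sqrt(2)/2 = -27*sqrt(2)/2
b = r sin θ = 27 * sqrt(2)/2 = 27*sqrt(2)/2
z = -27*sqrt(2)/2 + (27*sqrt(2)/2)i


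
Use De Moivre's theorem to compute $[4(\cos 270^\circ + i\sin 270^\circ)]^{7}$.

By De Moivre: z^n = r^n(cos(nθ) + i sin(nθ))
= 4^7(cos(7*270°) + i sin(7*270°))
= 16384(cos 90° + i sin 90°)
= 16384i


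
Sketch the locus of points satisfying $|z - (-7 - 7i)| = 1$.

|z - z0| = r describes a circle centered at z0 with radius r
Here z0 = -7 - 7i and r = 1
Locus: Circle centered at (-7, -7) with radius 1


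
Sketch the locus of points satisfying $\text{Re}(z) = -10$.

Re(z) = x where z = x + yi; the equation x = -10 is satisfied by all points with that x-coordinate
Locus: Vertical line x = -10


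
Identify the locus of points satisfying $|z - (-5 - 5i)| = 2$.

|z - z0| = r describes a circle centered at z0 with radius r
Here z0 = -5 - 5i and r = 2
Locus: Circle centered at (-5, -5) with radius 2


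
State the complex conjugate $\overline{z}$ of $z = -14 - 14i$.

If z = a + bi, then conjugate(z) = a - bi
conjugate(-14 - 14i) = -14 + 14i


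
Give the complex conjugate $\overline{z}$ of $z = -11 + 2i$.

If z = a + bi, then conjugate(z) = a - bi
conjugate(-11 + 2i) = -11 - 2i


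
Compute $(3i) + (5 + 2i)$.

(0 + 5) + (3 + 2)i = 5 + 5i


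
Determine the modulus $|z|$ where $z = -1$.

|z| = sqrt(a^2 + b^2) = sqrt((-1)^2 + 0^2) = sqrt(1) = 1


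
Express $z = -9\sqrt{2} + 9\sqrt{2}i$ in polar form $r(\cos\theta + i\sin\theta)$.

r = |z| = sqrt(a^2 + b^2) = sqrt((-9*sqrt(2))^2 + (9*sqrt(2))^2) = sqrt(162 + 162) = sqrt(324) = 18
θ = arctan(b/a) = arctan(12.7279/-12.7279) (quadrant-adjusted) = 135°
z = 18(cos 135° + i sin 135°)


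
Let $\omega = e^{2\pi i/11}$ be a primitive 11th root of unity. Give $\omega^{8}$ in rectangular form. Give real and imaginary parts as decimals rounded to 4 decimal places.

ω^8 = e^(2πi·8/11) = e^(i·16π/11)
= cos(16π/11) + i sin(16π/11)
= -0.1423 - 0.9898i


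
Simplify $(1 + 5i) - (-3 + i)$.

(1 - (-3)) + (5 - 1)i = 4 + 4i


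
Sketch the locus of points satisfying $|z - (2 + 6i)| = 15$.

|z - z0| = r describes a circle centered at z0 with radius r
Here z0 = 2 + 6i and r = 15
Locus: Circle centered at (2, 6) with radius 15


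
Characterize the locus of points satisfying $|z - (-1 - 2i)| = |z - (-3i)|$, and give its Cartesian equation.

|z - z1| = |z - z2| means z is equidistant from z1 and z2,
i.e. the perpendicular bisector of the segment from (-1, -2) to (0, -3) (midpoint (-1/2, -5/2)).
With z = x + yi, square both sides:
(x - (-1))^2 + (y - (-2))^2 = (x - 0)^2 + (y - (-3))^2
The x^2 and y^2 terms cancel: 2x + (-2)y = 9 - 5 = 4
Simplify: x - y = 2
Locus: Perpendicular bisector of the segment from (-1, -2) to (0, -3): the line x - y = 2


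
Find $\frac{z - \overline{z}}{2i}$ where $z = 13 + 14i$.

z - conjugate(z) = 2bi
(z - conjugate(z))/(2i) = 2bi/(2i) = b = 14


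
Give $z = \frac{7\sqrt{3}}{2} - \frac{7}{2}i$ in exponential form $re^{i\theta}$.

r = |z| = sqrt((7*sqrt(3)/2)^2 + (-7/2)^2) = sqrt(147/4 + 49/4) = sqrt(49) = 7
θ = arctan(b/a) = arctan(-3.5/6.0622) (quadrant-adjusted) = -30° = -π/6
z = 7e^(-i*π/6)


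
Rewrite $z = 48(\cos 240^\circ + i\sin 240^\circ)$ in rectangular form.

a = r cos θ = 48 * -1/2 = -24
b = r sin θ = 48 * -sqrt(3)/2 = -24*sqrt(3)
z = -24 - 24*sqrt(3)i


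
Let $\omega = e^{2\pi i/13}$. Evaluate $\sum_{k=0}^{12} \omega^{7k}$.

Let ζ = ω^7 = e^(2πi·7/13). Since 13 ∤ 7, ζ ≠ 1.
Sum = Σ_{k=0}^{12} ζ^k = (ζ^13 - 1)/(ζ - 1) = (ω^{7·13} - 1)/(ζ - 1) = (1 - 1)/(ζ - 1) = 0


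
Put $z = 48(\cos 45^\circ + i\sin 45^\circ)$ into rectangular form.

a = r cos θ = 48 * sqrt(2)/2 = 24*sqrt(2)
b = r sin θ = 48 * sqrt(2)/2 = 24*sqrt(2)
z = 24*sqrt(2) + 24*sqrt(2)i


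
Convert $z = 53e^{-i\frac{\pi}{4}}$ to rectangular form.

a = r cos θ = 53 * sqrt(2)/2 = 53*sqrt(2)/2
b = r sin θ = 53 * -sqrt(2)/2 = -53*sqrt(2)/2
z = 53*sqrt(2)/2 - (53*sqrt(2)/2)i


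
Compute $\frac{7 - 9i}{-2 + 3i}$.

Multiply numerator and denominator by conjugate (-2 - 3i):
= (7 - 9i)(-2 - 3i) / ((-2)^2 + 3^2)
= (-41 - 3i) / 13
= -41/13 - (3/13)i


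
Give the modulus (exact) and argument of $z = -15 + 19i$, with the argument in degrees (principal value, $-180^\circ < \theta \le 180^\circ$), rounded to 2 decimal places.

|z| = sqrt((-15)^2 + 19^2) = sqrt(586)
arg(z) = arctan(b/a) = arctan(19/-15) (quadrant-adjusted) = 128.29°


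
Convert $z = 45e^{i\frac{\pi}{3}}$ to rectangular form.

a = r cos θ = 45 * 1/2 = 45/2
b = r sin θ = 45 * sqrt(3)/2 = 45*sqrt(3)/2
z = 45/2 + (45*sqrt(3)/2)i


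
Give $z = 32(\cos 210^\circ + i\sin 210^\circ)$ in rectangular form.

a = r cos θ = 32 * -sqrt(3)/2 = -16*sqrt(3)
b = r sin θ = 32 * -1/2 = -16
z = -16*sqrt(3) - 16i


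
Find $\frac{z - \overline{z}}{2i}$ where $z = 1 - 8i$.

z - conjugate(z) = 2bi
(z - conjugate(z))/(2i) = 2bi/(2i) = b = -8


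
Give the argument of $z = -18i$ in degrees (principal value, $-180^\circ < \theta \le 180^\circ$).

a = 0 and b < 0, so z lies on the negative imaginary axis: θ = -90°


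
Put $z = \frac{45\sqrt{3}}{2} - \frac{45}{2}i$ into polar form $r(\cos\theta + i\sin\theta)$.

r = |z| = sqrt(a^2 + b^2) = sqrt((45*sqrt(3)/2)^2 + (-45/2)^2) = sqrt(6075/4 + 2025/4) = sqrt(2025) = 45
θ = arctan(b/a) = arctan(-22.5/38.9711) (quadrant-adjusted) = 330°
z = 45(cos 330° + i sin 330°)


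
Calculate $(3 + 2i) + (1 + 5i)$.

(3 + 1) + (2 + 5)i = 4 + 7i


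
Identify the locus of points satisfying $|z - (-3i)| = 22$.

|z - z0| = r describes a circle centered at z0 with radius r
Here z0 = -3i and r = 22
Locus: Circle centered at (0, -3) with radius 22


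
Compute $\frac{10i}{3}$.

Divisor is real, so divide each part by 3:
= 0 + (10/3)i


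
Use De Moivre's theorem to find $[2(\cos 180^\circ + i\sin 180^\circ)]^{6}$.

By De Moivre: z^n = r^n(cos(nθ) + i sin(nθ))
= 2^6(cos(6*180°) + i sin(6*180°))
= 64(cos 0° + i sin 0°)
= 64


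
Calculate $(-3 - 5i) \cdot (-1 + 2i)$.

(a1*a2 - b1*b2) + (a1*b2 + b1*a2)i
= (3 - (-10)) + (-6 + 5)i
= 13 - i


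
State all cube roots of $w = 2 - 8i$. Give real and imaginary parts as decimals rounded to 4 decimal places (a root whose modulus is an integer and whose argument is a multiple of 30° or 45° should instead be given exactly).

|w| = sqrt(68) ≈ 8.246211, arg(w) ≈ 284.036243°
Root modulus = sqrt(68)^(1/3) ≈ 2.020311
Root arguments: θ_k = (arg(w) + 360°k)/3 for k = 0, 1, ..., 2
Compute each root as (root modulus)(cos θ_k + i sin θ_k) using full-precision intermediates, then round to 4 decimal places.
Roots: -0.1648 + 2.0136i, -1.6614 - 1.1495i, 1.8262 - 0.8641i


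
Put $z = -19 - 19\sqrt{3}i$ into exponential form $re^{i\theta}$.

r = |z| = sqrt((-19)^2 + (-19*sqrt(3))^2) = sqrt(361 + 1083) = sqrt(1444) = 38
θ = arctan(b/a) = arctan(-32.909/-19) (quadrant-adjusted) = -120° = -2π/3
z = 38e^(-i*2π/3)


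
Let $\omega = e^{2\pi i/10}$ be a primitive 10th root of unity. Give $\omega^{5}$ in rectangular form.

ω^5 = e^(2πi·5/10) = e^(i·1π)
= cos(1π) + i sin(1π)
= -1


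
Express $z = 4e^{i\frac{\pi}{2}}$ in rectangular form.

a = r cos θ = 4 * 0 = 0
b = r sin θ = 4 * 1 = 4
z = 4i


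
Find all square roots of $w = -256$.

|w| = 256, arg(w) = 180°
Root modulus = 256^(1/2) = 16
Root arguments: θ_k = (180° + 360°k)/2 for k = 0, 1, ..., 1
Roots: 16i, -16i


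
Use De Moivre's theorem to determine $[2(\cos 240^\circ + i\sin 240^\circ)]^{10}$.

By De Moivre: z^n = r^n(cos(nθ) + i sin(nθ))
= 2^10(cos(10*240°) + i sin(10*240°))
= 1024(cos 240° + i sin 240°)
= -512 - 512*sqrt(3)i


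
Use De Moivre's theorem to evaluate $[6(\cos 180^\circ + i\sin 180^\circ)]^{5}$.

By De Moivre: z^n = r^n(cos(nθ) + i sin(nθ))
= 6^5(cos(5*180°) + i sin(5*180°))
= 7776(cos 180° + i sin 180°)
= -7776


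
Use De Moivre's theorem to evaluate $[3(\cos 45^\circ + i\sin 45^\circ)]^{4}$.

By De Moivre: z^n = r^n(cos(nθ) + i sin(nθ))
= 3^4(cos(4*45°) + i sin(4*45°))
= 81(cos 180° + i sin 180°)
= -81


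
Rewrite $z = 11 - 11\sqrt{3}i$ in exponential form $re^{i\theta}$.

r = |z| = sqrt((11)^2 + (-11*sqrt(3))^2) = sqrt(121 + 363) = sqrt(484) = 22
θ = arctan(b/a) = arctan(-19.0526/11) (quadrant-adjusted) = -60° = -π/3
z = 22e^(-i*π/3)


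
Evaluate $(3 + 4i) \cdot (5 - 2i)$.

(a1*a2 - b1*b2) + (a1*b2 + b1*a2)i
= (15 - (-8)) + (-6 + 20)i
= 23 + 14i


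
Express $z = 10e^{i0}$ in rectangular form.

a = r cos θ = 10 * 1 = 10
b = r sin θ = 10 * 0 = 0
z = 10


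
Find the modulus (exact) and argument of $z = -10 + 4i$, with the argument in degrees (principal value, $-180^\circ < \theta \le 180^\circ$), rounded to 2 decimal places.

|z| = sqrt((-10)^2 + 4^2) = sqrt(116)
arg(z) = arctan(b/a) = arctan(4/-10) (quadrant-adjusted) = 158.20°


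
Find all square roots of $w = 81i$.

|w| = 81, arg(w) = 90°
Root modulus = 81^(1/2) = 9
Root arguments: θ_k = (90° + 360°k)/2 for k = 0, 1, ..., 1
Roots: 9*sqrt(2)/2 + (9*sqrt(2)/2)i, -9*sqrt(2)/2 - (9*sqrt(2)/2)i


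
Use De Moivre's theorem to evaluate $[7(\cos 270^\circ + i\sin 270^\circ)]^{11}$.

By De Moivre: z^n = r^n(cos(nθ) + i sin(nθ))
= 7^11(cos(11*270°) + i sin(11*270°))
= 1977326743(cos 90° + i sin 90°)
= 1977326743i


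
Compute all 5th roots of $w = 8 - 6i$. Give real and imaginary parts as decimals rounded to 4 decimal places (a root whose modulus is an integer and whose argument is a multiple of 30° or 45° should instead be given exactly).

|w| = 10, arg(w) ≈ 323.130102°
Root modulus = 10^(1/5) ≈ 1.584893
Root arguments: θ_k = (arg(w) + 360°k)/5 for k = 0, 1, ..., 4
Compute each root as (root modulus)(cos θ_k + i sin θ_k) using full-precision intermediates, then round to 4 decimal places.
Roots: 0.6792 + 1.4320i, -1.1520 + 1.0884i, -1.3912 - 0.7593i, 0.2923 - 1.5577i, 1.5718 - 0.2034i


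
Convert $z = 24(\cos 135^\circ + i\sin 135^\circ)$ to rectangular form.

a = r cos θ = 24 * -sqrt(2)/2 = -12*sqrt(2)
b = r sin θ = 24 * sqrt(2)/2 = 12*sqrt(2)
z = -12*sqrt(2) + 12*sqrt(2)i


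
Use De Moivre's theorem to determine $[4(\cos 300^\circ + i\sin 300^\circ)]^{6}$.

By De Moivre: z^n = r^n(cos(nθ) + i sin(nθ))
= 4^6(cos(6*300°) + i sin(6*300°))
= 4096(cos 0° + i sin 0°)
= 4096


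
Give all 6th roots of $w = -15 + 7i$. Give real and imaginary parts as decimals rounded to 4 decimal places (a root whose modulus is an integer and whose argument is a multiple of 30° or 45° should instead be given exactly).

|w| = sqrt(274) ≈ 16.552945, arg(w) ≈ 154.983107°
Root modulus = sqrt(274)^(1/6) ≈ 1.596415
Root arguments: θ_k = (arg(w) + 360°k)/6 for k = 0, 1, ..., 5
Compute each root as (root modulus)(cos θ_k + i sin θ_k) using full-precision intermediates, then round to 4 decimal places.
Roots: 1.4369 + 0.6956i, 0.1161 + 1.5922i, -1.3208 + 0.8966i, -1.4369 - 0.6956i, -0.1161 - 1.5922i, 1.3208 - 0.8966i


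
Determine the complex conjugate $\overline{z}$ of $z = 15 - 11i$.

If z = a + bi, then conjugate(z) = a - bi
conjugate(15 - 11i) = 15 + 11i


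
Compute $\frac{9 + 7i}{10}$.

Divisor is real, so divide each part by 10:
= 9/10 + (7/10)i


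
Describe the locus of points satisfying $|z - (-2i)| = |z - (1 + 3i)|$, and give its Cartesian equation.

|z - z1| = |z - z2| means z is equidistant from z1 and z2,
i.e. the perpendicular bisector of the segment from (0, -2) to (1, 3) (midpoint (1/2, 1/2)).
With z = x + yi, square both sides:
(x - 0)^2 + (y - (-2))^2 = (x - 1)^2 + (y - 3)^2
The x^2 and y^2 terms cancel: 2x + 10y = 10 - 4 = 6
Simplify: x + 5y = 3
Locus: Perpendicular bisector of the segment from (0, -2) to (1, 3): the line x + 5y = 3


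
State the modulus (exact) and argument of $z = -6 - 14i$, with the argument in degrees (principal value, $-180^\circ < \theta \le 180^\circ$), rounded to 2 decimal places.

|z| = sqrt((-6)^2 + (-14)^2) = sqrt(232)
arg(z) = arctan(b/a) = arctan(-14/-6) (quadrant-adjusted) = -113.20°


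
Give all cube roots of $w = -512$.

|w| = 512, arg(w) = 180°
Root modulus = 512^(1/3) = 8
Root arguments: θ_k = (180° + 360°k)/3 for k = 0, 1, ..., 2
Roots: 4 + 4*sqrt(3)i, -8, 4 - 4*sqrt(3)i


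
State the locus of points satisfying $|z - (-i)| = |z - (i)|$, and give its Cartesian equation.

|z - z1| = |z - z2| means z is equidistant from z1 and z2,
i.e. the perpendicular bisector of the segment from (0, -1) to (0, 1) (midpoint (0, 0)).
With z = x + yi, square both sides:
(x - 0)^2 + (y - (-1))^2 = (x - 0)^2 + (y - 1)^2
The x^2 and y^2 terms cancel: 0x + 4y = 1 - 1 = 0
Simplify: y = 0
Locus: Perpendicular bisector of the segment from (0, -1) to (0, 1): the line y = 0


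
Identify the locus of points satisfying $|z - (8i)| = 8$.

|z - z0| = r describes a circle centered at z0 with radius r
Here z0 = 8i and r = 8
Locus: Circle centered at (0, 8) with radius 8


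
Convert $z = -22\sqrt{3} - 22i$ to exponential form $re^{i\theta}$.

r = |z| = sqrt((-22*sqrt(3))^2 + (-22)^2) = sqrt(1452 + 484) = sqrt(1936) = 44
θ = arctan(b/a) = arctan(-22/-38.1051) (quadrant-adjusted) = 210° = 7π/6
z = 44e^(i*7π/6)


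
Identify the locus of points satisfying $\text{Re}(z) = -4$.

Re(z) = x where z = x + yi; the equation x = -4 is satisfied by all points with that x-coordinate
Locus: Vertical line x = -4


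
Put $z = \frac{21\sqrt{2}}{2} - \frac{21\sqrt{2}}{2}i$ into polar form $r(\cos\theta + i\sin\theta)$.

r = |z| = sqrt(a^2 + b^2) = sqrt((21*sqrt(2)/2)^2 + (-21*sqrt(2)/2)^2) = sqrt(441/2 + 441/2) = sqrt(441) = 21
θ = arctan(b/a) = arctan(-14.8492/14.8492) (quadrant-adjusted) = 315°
z = 21(cos 315° + i sin 315°)


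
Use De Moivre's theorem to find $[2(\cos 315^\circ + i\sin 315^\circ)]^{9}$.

By De Moivre: z^n = r^n(cos(nθ) + i sin(nθ))
= 2^9(cos(9*315°) + i sin(9*315°))
= 512(cos 315° + i sin 315°)
= 256*sqrt(2) - 256*sqrt(2)i


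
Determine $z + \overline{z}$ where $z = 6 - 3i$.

z + conjugate(z) = (a + bi) + (a - bi) = 2a
= 2 * 6 = 12


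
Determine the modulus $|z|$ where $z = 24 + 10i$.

|z| = sqrt(a^2 + b^2) = sqrt(24^2 + 10^2) = sqrt(676) = 26


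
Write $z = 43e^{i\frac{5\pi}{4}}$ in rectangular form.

a = r cos θ = 43 * -sqrt(2)/2 = -43*sqrt(2)/2
b = r sin θ = 43 * -sqrt(2)/2 = -43*sqrt(2)/2
z = -43*sqrt(2)/2 - (43*sqrt(2)/2)i


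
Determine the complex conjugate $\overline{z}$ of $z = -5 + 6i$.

If z = a + bi, then conjugate(z) = a - bi
conjugate(-5 + 6i) = -5 - 6i


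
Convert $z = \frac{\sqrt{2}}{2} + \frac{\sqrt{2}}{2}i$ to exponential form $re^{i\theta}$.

r = |z| = sqrt((sqrt(2)/2)^2 + (sqrt(2)/2)^2) = sqrt(1/2 + 1/2) = sqrt(1) = 1
θ = arctan(b/a) = arctan(0.7071/0.7071) (quadrant-adjusted) = 45° = π/4
z = 1e^(i*π/4)


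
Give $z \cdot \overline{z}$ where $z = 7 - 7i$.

z * conjugate(z) = |z|^2 = a^2 + b^2
= 7^2 + (-7)^2 = 98


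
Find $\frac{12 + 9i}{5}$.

Divisor is real, so divide each part by 5:
= 12/5 + (9/5)i


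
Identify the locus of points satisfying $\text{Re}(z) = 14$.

Re(z) = x where z = x + yi; the equation x = 14 is satisfied by all points with that x-coordinate
Locus: Vertical line x = 14


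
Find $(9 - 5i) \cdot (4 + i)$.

(a1*a2 - b1*b2) + (a1*b2 + b1*a2)i
= (36 - (-5)) + (9 + (-20))i
= 41 - 11i


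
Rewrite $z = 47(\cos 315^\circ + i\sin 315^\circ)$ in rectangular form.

a = r cos θ = 47 * sqrt(2)/2 = 47*sqrt(2)/2
b = r sin θ = 47 * -sqrt(2)/2 = -47*sqrt(2)/2
z = 47*sqrt(2)/2 - (47*sqrt(2)/2)i


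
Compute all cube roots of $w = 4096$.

|w| = 4096, arg(w) = 0°
Root modulus = 4096^(1/3) = 16
Root arguments: θ_k = (0° + 360°k)/3 for k = 0, 1, ..., 2
Roots: 16, -8 + 8*sqrt(3)i, -8 - 8*sqrt(3)i


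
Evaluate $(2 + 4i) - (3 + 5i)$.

(2 - 3) + (4 - 5)i = -1 - i


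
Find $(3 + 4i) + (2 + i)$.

(3 + 2) + (4 + 1)i = 5 + 5i


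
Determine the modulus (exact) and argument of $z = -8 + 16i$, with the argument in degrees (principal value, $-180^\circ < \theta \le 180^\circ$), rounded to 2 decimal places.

|z| = sqrt((-8)^2 + 16^2) = sqrt(320)
arg(z) = arctan(b/a) = arctan(16/-8) (quadrant-adjusted) = 116.57°


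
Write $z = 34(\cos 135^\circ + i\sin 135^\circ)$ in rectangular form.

a = r cos θ = 34 * -sqrt(2)/2 = -17*sqrt(2)
b = r sin θ = 34 * sqrt(2)/2 = 17*sqrt(2)
z = -17*sqrt(2) + 17*sqrt(2)i


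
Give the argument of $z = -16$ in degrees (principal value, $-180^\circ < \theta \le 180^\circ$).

b = 0 and a < 0, so z lies on the negative real axis: θ = 180°


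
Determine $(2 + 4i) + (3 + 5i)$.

(2 + 3) + (4 + 5)i = 5 + 9i


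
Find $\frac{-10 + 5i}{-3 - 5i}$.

Multiply numerator and denominator by conjugate (-3 + 5i):
= (-10 + 5i)(-3 + 5i) / ((-3)^2 + (-5)^2)
= (5 - 65i) / 34
= 5/34 - (65/34)i


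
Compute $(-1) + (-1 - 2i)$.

(-1 + (-1)) + (0 + (-2))i = -2 - 2i


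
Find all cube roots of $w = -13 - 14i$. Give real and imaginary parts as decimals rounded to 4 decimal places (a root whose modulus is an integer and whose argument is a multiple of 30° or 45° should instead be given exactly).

|w| = sqrt(365) ≈ 19.104973, arg(w) ≈ 227.121096°
Root modulus = sqrt(365)^(1/3) ≈ 2.673307
Root arguments: θ_k = (arg(w) + 360°k)/3 for k = 0, 1, ..., 2
Compute each root as (root modulus)(cos θ_k + i sin θ_k) using full-precision intermediates, then round to 4 decimal places.
Roots: 0.6600 + 2.5906i, -2.5735 - 0.7237i, 1.9135 - 1.8668i


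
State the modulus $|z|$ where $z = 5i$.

|z| = sqrt(a^2 + b^2) = sqrt(0^2 + 5^2) = sqrt(25) = 5


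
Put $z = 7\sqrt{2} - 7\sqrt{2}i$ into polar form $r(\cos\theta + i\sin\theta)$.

r = |z| = sqrt(a^2 + b^2) = sqrt((7*sqrt(2))^2 + (-7*sqrt(2))^2) = sqrt(98 + 98) = sqrt(196) = 14
θ = arctan(b/a) = arctan(-9.8995/9.8995) (quadrant-adjusted) = 315°
z = 14(cos 315° + i sin 315°)


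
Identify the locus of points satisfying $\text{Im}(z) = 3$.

Im(z) = y where z = x + yi; the equation y = 3 is satisfied by all points with that y-coordinate
Locus: Horizontal line y = 3


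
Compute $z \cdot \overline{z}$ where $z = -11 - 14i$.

z * conjugate(z) = |z|^2 = a^2 + b^2
= (-11)^2 + (-14)^2 = 317


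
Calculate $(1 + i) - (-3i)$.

(1 - 0) + (1 - (-3))i = 1 + 4i


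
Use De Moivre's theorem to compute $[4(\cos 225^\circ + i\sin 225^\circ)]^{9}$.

By De Moivre: z^n = r^n(cos(nθ) + i sin(nθ))
= 4^9(cos(9*225°) + i sin(9*225°))
= 262144(cos 225° + i sin 225°)
= -131072*sqrt(2) - 131072*sqrt(2)i


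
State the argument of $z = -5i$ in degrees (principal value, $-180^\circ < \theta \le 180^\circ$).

a = 0 and b < 0, so z lies on the negative imaginary axis: θ = -90°


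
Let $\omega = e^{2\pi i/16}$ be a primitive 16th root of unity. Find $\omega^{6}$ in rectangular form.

ω^6 = e^(2πi·6/16) = e^(i·3π/4)
= cos(3π/4) + i sin(3π/4)
= -sqrt(2)/2 + (sqrt(2)/2)i


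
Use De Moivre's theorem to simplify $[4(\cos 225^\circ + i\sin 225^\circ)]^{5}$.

By De Moivre: z^n = r^n(cos(nθ) + i sin(nθ))
= 4^5(cos(5*225°) + i sin(5*225°))
= 1024(cos 45° + i sin 45°)
= 512*sqrt(2) + 512*sqrt(2)i


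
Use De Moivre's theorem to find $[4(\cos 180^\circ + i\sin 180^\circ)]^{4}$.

By De Moivre: z^n = r^n(cos(nθ) + i sin(nθ))
= 4^4(cos(4*180°) + i sin(4*180°))
= 256(cos 0° + i sin 0°)
= 256


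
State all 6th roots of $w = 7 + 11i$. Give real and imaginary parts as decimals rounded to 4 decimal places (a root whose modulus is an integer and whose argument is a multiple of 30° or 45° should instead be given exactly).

|w| = sqrt(170) ≈ 13.038405, arg(w) ≈ 57.528808°
Root modulus = sqrt(170)^(1/6) ≈ 1.534160
Root arguments: θ_k = (arg(w) + 360°k)/6 for k = 0, 1, ..., 5
Compute each root as (root modulus)(cos θ_k + i sin θ_k) using full-precision intermediates, then round to 4 decimal places.
Roots: 1.5127 + 0.2555i, 0.5351 + 1.4378i, -0.9777 + 1.1823i, -1.5127 - 0.2555i, -0.5351 - 1.4378i, 0.9777 - 1.1823i


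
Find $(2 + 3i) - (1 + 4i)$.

(2 - 1) + (3 - 4)i = 1 - i


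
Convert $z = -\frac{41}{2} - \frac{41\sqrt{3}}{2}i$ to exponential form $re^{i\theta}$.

r = |z| = sqrt((-41/2)^2 + (-41*sqrt(3)/2)^2) = sqrt(1681/4 + 5043/4) = sqrt(1681) = 41
θ = arctan(b/a) = arctan(-35.507/-20.5) (quadrant-adjusted) = 240° = 4π/3
z = 41e^(i*4π/3)


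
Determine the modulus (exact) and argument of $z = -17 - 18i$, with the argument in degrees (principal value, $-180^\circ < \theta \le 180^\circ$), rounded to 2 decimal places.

|z| = sqrt((-17)^2 + (-18)^2) = sqrt(613)
arg(z) = arctan(b/a) = arctan(-18/-17) (quadrant-adjusted) = -133.36°


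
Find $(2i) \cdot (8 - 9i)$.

(a1*a2 - b1*b2) + (a1*b2 + b1*a2)i
= (0 - (-18)) + (0 + 16)i
= 18 + 16i


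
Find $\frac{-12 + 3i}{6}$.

Divisor is real, so divide each part by 6:
= -2 + (1/2)i


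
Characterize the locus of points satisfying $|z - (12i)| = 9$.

|z - z0| = r describes a circle centered at z0 with radius r
Here z0 = 12i and r = 9
Locus: Circle centered at (0, 12) with radius 9


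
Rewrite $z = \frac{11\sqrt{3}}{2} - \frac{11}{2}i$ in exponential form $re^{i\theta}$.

r = |z| = sqrt((11*sqrt(3)/2)^2 + (-11/2)^2) = sqrt(363/4 + 121/4) = sqrt(121) = 11
θ = arctan(b/a) = arctan(-5.5/9.5263) (quadrant-adjusted) = -30° = -π/6
z = 11e^(-i*π/6)


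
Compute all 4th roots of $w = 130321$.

|w| = 130321, arg(w) = 0°
Root modulus = 130321^(1/4) = 19
Root arguments: θ_k = (0° + 360°k)/4 for k = 0, 1, ..., 3
Roots: 19, 19i, -19, -19i


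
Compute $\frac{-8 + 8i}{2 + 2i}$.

Multiply numerator and denominator by conjugate (2 - 2i):
= (-8 + 8i)(2 - 2i) / (2^2 + 2^2)
= (32i) / 8
= 4i


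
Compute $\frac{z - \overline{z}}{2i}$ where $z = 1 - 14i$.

z - conjugate(z) = 2bi
(z - conjugate(z))/(2i) = 2bi/(2i) = b = -14


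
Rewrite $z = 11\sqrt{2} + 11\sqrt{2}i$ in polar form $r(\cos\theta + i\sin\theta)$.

r = |z| = sqrt(a^2 + b^2) = sqrt((11*sqrt(2))^2 + (11*sqrt(2))^2) = sqrt(242 + 242) = sqrt(484) = 22
θ = arctan(b/a) = arctan(15.5563/15.5563) (quadrant-adjusted) = 45°
z = 22(cos 45° + i sin 45°)


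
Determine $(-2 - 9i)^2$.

(a + bi)^2 = a^2 - b^2 + 2abi
= (-2)^2 - (-9)^2 + 2*(-2)*(-9)i
= -77 + 36i


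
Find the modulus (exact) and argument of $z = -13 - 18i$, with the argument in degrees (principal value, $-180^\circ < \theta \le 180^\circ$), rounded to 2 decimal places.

|z| = sqrt((-13)^2 + (-18)^2) = sqrt(493)
arg(z) = arctan(b/a) = arctan(-18/-13) (quadrant-adjusted) = -125.84°


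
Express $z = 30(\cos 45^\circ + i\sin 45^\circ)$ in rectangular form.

a = r cos θ = 30 * sqrt(2)/2 = 15*sqrt(2)
b = r sin θ = 30 * sqrt(2)/2 = 15*sqrt(2)
z = 15*sqrt(2) + 15*sqrt(2)i


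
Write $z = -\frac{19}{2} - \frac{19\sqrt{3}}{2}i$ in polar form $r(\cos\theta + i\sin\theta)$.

r = |z| = sqrt(a^2 + b^2) = sqrt((-19/2)^2 + (-19*sqrt(3)/2)^2) = sqrt(361/4 + 1083/4) = sqrt(361) = 19
θ = arctan(b/a) = arctan(-16.4545/-9.5) (quadrant-adjusted) = 240°
z = 19(cos 240° + i sin 240°)


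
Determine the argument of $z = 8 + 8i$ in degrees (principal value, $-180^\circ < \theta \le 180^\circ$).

θ = arctan(b/a) = arctan(8/8) (quadrant-adjusted) = 45°


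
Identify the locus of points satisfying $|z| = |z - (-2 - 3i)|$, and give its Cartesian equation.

|z - z1| = |z - z2| means z is equidistant from z1 and z2,
i.e. the perpendicular bisector of the segment from (0, 0) to (-2, -3) (midpoint (-1, -3/2)).
With z = x + yi, square both sides:
(x - 0)^2 + (y - 0)^2 = (x - (-2))^2 + (y - (-3))^2
The x^2 and y^2 terms cancel: -4x + (-6)y = 13 - 0 = 13
Simplify: 4x + 6y = -13
Locus: Perpendicular bisector of the segment from (0, 0) to (-2, -3): the line 4x + 6y = -13


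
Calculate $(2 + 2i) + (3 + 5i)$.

(2 + 3) + (2 + 5)i = 5 + 7i


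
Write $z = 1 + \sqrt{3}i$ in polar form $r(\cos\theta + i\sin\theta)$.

r = |z| = sqrt(a^2 + b^2) = sqrt((1)^2 + (sqrt(3))^2) = sqrt(1 + 3) = sqrt(4) = 2
θ = arctan(b/a) = arctan(1.7321/1) (quadrant-adjusted) = 60°
z = 2(cos 60° + i sin 60°)


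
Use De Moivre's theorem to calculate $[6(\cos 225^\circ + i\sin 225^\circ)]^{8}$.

By De Moivre: z^n = r^n(cos(nθ) + i sin(nθ))
= 6^8(cos(8*225°) + i sin(8*225°))
= 1679616(cos 0° + i sin 0°)
= 1679616


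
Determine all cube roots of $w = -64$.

|w| = 64, arg(w) = 180°
Root modulus = 64^(1/3) = 4
Root arguments: θ_k = (180° + 360°k)/3 for k = 0, 1, ..., 2
Roots: 2 + 2*sqrt(3)i, -4, 2 - 2*sqrt(3)i


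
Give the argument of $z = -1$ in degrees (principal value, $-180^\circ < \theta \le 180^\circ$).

b = 0 and a < 0, so z lies on the negative real axis: θ = 180°


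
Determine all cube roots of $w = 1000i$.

|w| = 1000, arg(w) = 90°
Root modulus = 1000^(1/3) = 10
Root arguments: θ_k = (90° + 360°k)/3 for k = 0, 1, ..., 2
Roots: 5*sqrt(3) + 5i, -5*sqrt(3) + 5i, -10i


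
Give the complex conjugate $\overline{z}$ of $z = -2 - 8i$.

If z = a + bi, then conjugate(z) = a - bi
conjugate(-2 - 8i) = -2 + 8i


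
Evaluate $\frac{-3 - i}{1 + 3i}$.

Multiply numerator and denominator by conjugate (1 - 3i):
= (-3 - i)(1 - 3i) / (1^2 + 3^2)
= (-6 + 8i) / 10
Divide through by 2: (-3 + 4i) / 5
= -3/5 + (4/5)i


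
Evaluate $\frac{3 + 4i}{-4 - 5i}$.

Multiply numerator and denominator by conjugate (-4 + 5i):
= (3 + 4i)(-4 + 5i) / ((-4)^2 + (-5)^2)
= (-32 - i) / 41
= -32/41 - (1/41)i


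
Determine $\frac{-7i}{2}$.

Divisor is real, so divide each part by 2:
= 0 - (7/2)i


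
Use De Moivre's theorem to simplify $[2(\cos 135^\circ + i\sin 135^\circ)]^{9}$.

By De Moivre: z^n = r^n(cos(nθ) + i sin(nθ))
= 2^9(cos(9*135°) + i sin(9*135°))
= 512(cos 135° + i sin 135°)
= -256*sqrt(2) + 256*sqrt(2)i


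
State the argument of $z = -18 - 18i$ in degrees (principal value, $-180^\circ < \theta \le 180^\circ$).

θ = arctan(b/a) = arctan(-18/-18) (quadrant-adjusted) = -135°


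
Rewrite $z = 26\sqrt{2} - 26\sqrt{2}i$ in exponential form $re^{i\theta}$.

r = |z| = sqrt((26*sqrt(2))^2 + (-26*sqrt(2))^2) = sqrt(1352 + 1352) = sqrt(2704) = 52
θ = arctan(b/a) = arctan(-36.7696/36.7696) (quadrant-adjusted) = -45° = -π/4
z = 52e^(-i*π/4)


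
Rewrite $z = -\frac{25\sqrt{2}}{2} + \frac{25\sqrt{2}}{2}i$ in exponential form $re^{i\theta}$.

r = |z| = sqrt((-25*sqrt(2)/2)^2 + (25*sqrt(2)/2)^2) = sqrt(625/2 + 625/2) = sqrt(625) = 25
θ = arctan(b/a) = arctan(17.6777/-17.6777) (quadrant-adjusted) = 135° = 3π/4
z = 25e^(i*3π/4)


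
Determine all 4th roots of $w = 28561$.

|w| = 28561, arg(w) = 0°
Root modulus = 28561^(1/4) = 13
Root arguments: θ_k = (0° + 360°k)/4 for k = 0, 1, ..., 3
Roots: 13, 13i, -13, -13i


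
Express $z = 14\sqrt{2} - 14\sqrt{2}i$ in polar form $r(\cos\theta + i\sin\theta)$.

r = |z| = sqrt(a^2 + b^2) = sqrt((14*sqrt(2))^2 + (-14*sqrt(2))^2) = sqrt(392 + 392) = sqrt(784) = 28
θ = arctan(b/a) = arctan(-19.799/19.799) (quadrant-adjusted) = 315°
z = 28(cos 315° + i sin 315°)


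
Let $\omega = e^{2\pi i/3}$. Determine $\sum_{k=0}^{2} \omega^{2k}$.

Let ζ = ω^2 = e^(2πi·2/3). Since 3 ∤ 2, ζ ≠ 1.
Sum = Σ_{k=0}^{2} ζ^k = (ζ^3 - 1)/(ζ - 1) = (ω^{2·3} - 1)/(ζ - 1) = (1 - 1)/(ζ - 1) = 0


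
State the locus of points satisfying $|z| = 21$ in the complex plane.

|z| = 21 means sqrt(x^2 + y^2) = 21
This is a circle of radius 21 centered at the origin


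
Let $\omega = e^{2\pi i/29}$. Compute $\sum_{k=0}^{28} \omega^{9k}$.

Let ζ = ω^9 = e^(2πi·9/29). Since 29 ∤ 9, ζ ≠ 1.
Sum = Σ_{k=0}^{28} ζ^k = (ζ^29 - 1)/(ζ - 1) = (ω^{9·29} - 1)/(ζ - 1) = (1 - 1)/(ζ - 1) = 0


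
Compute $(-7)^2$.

(a + bi)^2 = a^2 - b^2 + 2abi
= (-7)^2 - 0^2 + 2*(-7)*0i
= 49


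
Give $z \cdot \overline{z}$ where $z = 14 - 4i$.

z * conjugate(z) = |z|^2 = a^2 + b^2
= 14^2 + (-4)^2 = 212


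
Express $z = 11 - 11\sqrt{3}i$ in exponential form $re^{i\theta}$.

r = |z| = sqrt((11)^2 + (-11*sqrt(3))^2) = sqrt(121 + 363) = sqrt(484) = 22
θ = arctan(b/a) = arctan(-19.0526/11) (quadrant-adjusted) = -60° = -π/3
z = 22e^(-i*π/3)


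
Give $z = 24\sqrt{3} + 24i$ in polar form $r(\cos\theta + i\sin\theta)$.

r = |z| = sqrt(a^2 + b^2) = sqrt((24*sqrt(3))^2 + (24)^2) = sqrt(1728 + 576) = sqrt(2304) = 48
θ = arctan(b/a) = arctan(24/41.5692) (quadrant-adjusted) = 30°
z = 48(cos 30° + i sin 30°)


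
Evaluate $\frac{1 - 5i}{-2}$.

Divisor is real, so divide each part by -2:
= -1/2 + (5/2)i


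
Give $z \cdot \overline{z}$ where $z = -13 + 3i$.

z * conjugate(z) = |z|^2 = a^2 + b^2
= (-13)^2 + 3^2 = 178


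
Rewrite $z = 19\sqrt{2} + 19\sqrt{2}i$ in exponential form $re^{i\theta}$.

r = |z| = sqrt((19*sqrt(2))^2 + (19*sqrt(2))^2) = sqrt(722 + 722) = sqrt(1444) = 38
θ = arctan(b/a) = arctan(26.8701/26.8701) (quadrant-adjusted) = 45° = π/4
z = 38e^(i*π/4)


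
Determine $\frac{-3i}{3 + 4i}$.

Multiply numerator and denominator by conjugate (3 - 4i):
= (-3i)(3 - 4i) / (3^2 + 4^2)
= (-12 - 9i) / 25
= -12/25 - (9/25)i


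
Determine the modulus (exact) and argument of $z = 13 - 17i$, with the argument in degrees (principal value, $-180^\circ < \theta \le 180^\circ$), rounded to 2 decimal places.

|z| = sqrt(13^2 + (-17)^2) = sqrt(458)
arg(z) = arctan(b/a) = arctan(-17/13) (quadrant-adjusted) = -52.59°


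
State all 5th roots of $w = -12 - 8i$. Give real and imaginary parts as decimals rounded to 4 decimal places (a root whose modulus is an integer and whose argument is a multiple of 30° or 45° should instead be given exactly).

|w| = sqrt(208) ≈ 14.422205, arg(w) ≈ 213.690068°
Root modulus = sqrt(208)^(1/5) ≈ 1.705322
Root arguments: θ_k = (arg(w) + 360°k)/5 for k = 0, 1, ..., 4
Compute each root as (root modulus)(cos θ_k + i sin θ_k) using full-precision intermediates, then round to 4 decimal places.
Roots: 1.2525 + 1.1573i, -0.7136 + 1.5488i, -1.6935 - 0.2001i, -0.3330 - 1.6725i, 1.4877 - 0.8336i


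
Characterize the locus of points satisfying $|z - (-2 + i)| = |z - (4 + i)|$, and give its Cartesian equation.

|z - z1| = |z - z2| means z is equidistant from z1 and z2,
i.e. the perpendicular bisector of the segment from (-2, 1) to (4, 1) (midpoint (1, 1)).
With z = x + yi, square both sides:
(x - (-2))^2 + (y - 1)^2 = (x - 4)^2 + (y - 1)^2
The x^2 and y^2 terms cancel: 12x + 0y = 17 - 5 = 12
Simplify: x = 1
Locus: Perpendicular bisector of the segment from (-2, 1) to (4, 1): the line x = 1


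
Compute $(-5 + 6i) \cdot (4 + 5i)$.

(a1*a2 - b1*b2) + (a1*b2 + b1*a2)i
= (-20 - 30) + (-25 + 24)i
= -50 - i


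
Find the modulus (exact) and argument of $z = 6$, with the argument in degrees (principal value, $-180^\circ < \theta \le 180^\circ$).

|z| = sqrt(6^2 + 0^2) = 6
b = 0 and a > 0, so z lies on the positive real axis: arg(z) = 0°


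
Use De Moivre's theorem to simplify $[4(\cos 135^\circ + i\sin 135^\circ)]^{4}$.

By De Moivre: z^n = r^n(cos(nθ) + i sin(nθ))
= 4^4(cos(4*135°) + i sin(4*135°))
= 256(cos 180° + i sin 180°)
= -256


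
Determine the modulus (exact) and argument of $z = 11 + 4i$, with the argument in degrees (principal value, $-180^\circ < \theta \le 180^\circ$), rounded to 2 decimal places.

|z| = sqrt(11^2 + 4^2) = sqrt(137)
arg(z) = arctan(b/a) = arctan(4/11) (quadrant-adjusted) = 19.98°


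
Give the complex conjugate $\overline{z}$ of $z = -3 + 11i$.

If z = a + bi, then conjugate(z) = a - bi
conjugate(-3 + 11i) = -3 - 11i


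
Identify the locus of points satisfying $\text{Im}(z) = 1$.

Im(z) = y where z = x + yi; the equation y = 1 is satisfied by all points with that y-coordinate
Locus: Horizontal line y = 1


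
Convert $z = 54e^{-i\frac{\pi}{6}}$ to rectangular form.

a = r cos θ = 54 * sqrt(3)/2 = 27*sqrt(3)
b = r sin θ = 54 * -1/2 = -27
z = 27*sqrt(3) - 27i


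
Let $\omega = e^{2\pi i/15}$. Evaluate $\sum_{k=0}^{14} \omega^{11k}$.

Let ζ = ω^11 = e^(2πi·11/15). Since 15 ∤ 11, ζ ≠ 1.
Sum = Σ_{k=0}^{14} ζ^k = (ζ^15 - 1)/(ζ - 1) = (ω^{11·15} - 1)/(ζ - 1) = (1 - 1)/(ζ - 1) = 0


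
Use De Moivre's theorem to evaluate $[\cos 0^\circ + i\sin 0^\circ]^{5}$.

By De Moivre: z^n = r^n(cos(nθ) + i sin(nθ))
= 1^5(cos(5*0°) + i sin(5*0°))
= 1(cos 0° + i sin 0°)
= 1


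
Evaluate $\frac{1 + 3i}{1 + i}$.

Multiply numerator and denominator by conjugate (1 - i):
= (1 + 3i)(1 - i) / (1^2 + 1^2)
= (4 + 2i) / 2
= 2 + i


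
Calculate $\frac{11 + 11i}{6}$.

Divisor is real, so divide each part by 6:
= 11/6 + (11/6)i


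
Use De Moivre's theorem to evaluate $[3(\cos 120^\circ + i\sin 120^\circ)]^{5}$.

By De Moivre: z^n = r^n(cos(nθ) + i sin(nθ))
= 3^5(cos(5*120°) + i sin(5*120°))
= 243(cos 240° + i sin 240°)
= -243/2 - (243*sqrt(3)/2)i


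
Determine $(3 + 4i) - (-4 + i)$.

(3 - (-4)) + (4 - 1)i = 7 + 3i


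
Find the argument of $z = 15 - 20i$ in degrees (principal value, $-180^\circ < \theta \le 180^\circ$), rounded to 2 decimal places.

θ = arctan(b/a) = arctan(-20/15) (quadrant-adjusted) = -53.13°
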